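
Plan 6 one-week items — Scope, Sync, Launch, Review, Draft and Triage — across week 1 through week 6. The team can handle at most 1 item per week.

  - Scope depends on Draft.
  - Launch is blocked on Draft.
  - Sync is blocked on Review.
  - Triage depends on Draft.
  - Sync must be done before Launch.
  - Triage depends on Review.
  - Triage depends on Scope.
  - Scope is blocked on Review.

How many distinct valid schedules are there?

15

Splitting on Scope: it can be week 3 (6), week 4 (6), week 5 (3). Listing each branch's schedules as (Sync, Launch, Review, Draft, Triage) by week number:
Scope=week 3: (4,5,1,2,6) (4,5,2,1,6) (4,6,1,2,5) (4,6,2,1,5) (5,6,1,2,4) (5,6,2,1,4) — 6.
Scope=week 4: (2,5,1,3,6) (2,6,1,3,5) (3,5,1,2,6) (3,5,2,1,6) (3,6,1,2,5) (3,6,2,1,5) — 6.
Scope=week 5: (2,4,1,3,6) (3,4,1,2,6) (3,4,2,1,6) — 3.
Summing: 6 + 6 + 3 = 15.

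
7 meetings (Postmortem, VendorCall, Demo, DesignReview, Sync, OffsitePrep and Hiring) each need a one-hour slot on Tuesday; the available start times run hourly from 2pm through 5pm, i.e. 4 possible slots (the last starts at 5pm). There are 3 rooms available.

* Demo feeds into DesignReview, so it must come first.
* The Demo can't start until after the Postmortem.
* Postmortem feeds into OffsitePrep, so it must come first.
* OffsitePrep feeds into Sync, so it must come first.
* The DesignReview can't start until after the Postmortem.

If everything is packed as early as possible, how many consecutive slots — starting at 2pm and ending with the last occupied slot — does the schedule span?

3

The precedence chain requires at least 3 distinct slots.
With at most 3 per slot and 7 meetings, at least 3 slots are needed.
3 works (last occupied slot: 4pm): for example VendorCall=2pm; Sync=4pm; DesignReview=4pm; Hiring=2pm; OffsitePrep=3pm; Postmortem=2pm; Demo=3pm.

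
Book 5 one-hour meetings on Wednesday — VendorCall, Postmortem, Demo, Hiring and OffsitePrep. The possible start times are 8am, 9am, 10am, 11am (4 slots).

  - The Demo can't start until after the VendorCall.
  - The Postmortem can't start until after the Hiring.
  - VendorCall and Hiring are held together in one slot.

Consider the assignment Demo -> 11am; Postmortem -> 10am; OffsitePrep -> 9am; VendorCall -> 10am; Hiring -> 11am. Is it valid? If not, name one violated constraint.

No — it violates: The Postmortem can't start until after the Hiring

VendorCall and Hiring are held together in one slot — violated.
The Demo can't start until after the VendorCall — holds.
The Postmortem can't start until after the Hiring — violated.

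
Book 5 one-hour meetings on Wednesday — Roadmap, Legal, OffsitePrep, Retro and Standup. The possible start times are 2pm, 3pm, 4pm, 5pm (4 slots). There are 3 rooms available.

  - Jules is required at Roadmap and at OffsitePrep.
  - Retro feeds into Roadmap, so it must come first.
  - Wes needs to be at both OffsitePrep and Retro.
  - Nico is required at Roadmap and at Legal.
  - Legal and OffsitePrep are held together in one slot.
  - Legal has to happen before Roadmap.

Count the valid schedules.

Splitting on Roadmap: it can be 4pm (8), 5pm (24). Listing each branch's schedules as (Legal, OffsitePrep, Retro, Standup):
Roadmap=4pm: (2pm,2pm,3pm,2pm) (2pm,2pm,3pm,3pm) (2pm,2pm,3pm,4pm) (2pm,2pm,3pm,5pm) (3pm,3pm,2pm,2pm) (3pm,3pm,2pm,3pm) (3pm,3pm,2pm,4pm) (3pm,3pm,2pm,5pm) — 8.
Roadmap=5pm: (2pm,2pm,3pm,2pm) (2pm,2pm,3pm,3pm) (2pm,2pm,3pm,4pm) (2pm,2pm,3pm,5pm) (2pm,2pm,4pm,2pm) (2pm,2pm,4pm,3pm) (2pm,2pm,4pm,4pm) (2pm,2pm,4pm,5pm) (3pm,3pm,2pm,2pm) (3pm,3pm,2pm,3pm) (3pm,3pm,2pm,4pm) (3pm,3pm,2pm,5pm) (3pm,3pm,4pm,2pm) (3pm,3pm,4pm,3pm) (3pm,3pm,4pm,4pm) (3pm,3pm,4pm,5pm) (4pm,4pm,2pm,2pm) (4pm,4pm,2pm,3pm) (4pm,4pm,2pm,4pm) (4pm,4pm,2pm,5pm) (4pm,4pm,3pm,2pm) (4pm,4pm,3pm,3pm) (4pm,4pm,3pm,4pm) (4pm,4pm,3pm,5pm) — 24.
Summing: 8 + 24 = 32.

32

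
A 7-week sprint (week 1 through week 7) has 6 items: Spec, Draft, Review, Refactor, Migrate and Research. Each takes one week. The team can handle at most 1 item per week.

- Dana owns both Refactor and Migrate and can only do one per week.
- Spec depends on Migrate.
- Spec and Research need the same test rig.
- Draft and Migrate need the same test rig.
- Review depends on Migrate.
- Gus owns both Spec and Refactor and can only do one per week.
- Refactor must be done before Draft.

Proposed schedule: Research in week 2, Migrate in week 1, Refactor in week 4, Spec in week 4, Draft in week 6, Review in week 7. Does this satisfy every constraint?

Draft and Migrate need the same test rig — holds.
Refactor must be done before Draft — holds.
Gus owns both Spec and Refactor and can only do one per week — violated.
Spec depends on Migrate — holds.
Spec and Research need the same test rig — holds.
Dana owns both Refactor and Migrate and can only do one per week — holds.
Review depends on Migrate — holds.
The team can handle at most 1 item per week — violated.

Invalid. The team can handle at most 1 item per week.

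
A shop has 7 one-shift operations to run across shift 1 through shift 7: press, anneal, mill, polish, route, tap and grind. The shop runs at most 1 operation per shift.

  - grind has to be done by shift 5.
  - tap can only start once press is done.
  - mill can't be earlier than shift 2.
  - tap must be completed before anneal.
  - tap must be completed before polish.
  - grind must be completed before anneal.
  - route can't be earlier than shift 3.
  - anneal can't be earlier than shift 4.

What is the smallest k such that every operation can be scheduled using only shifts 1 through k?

7

The precedence chain requires at least 3 distinct shifts.
With at most 1 per shift and 7 operations, at least 7 shifts are needed.
anneal can't be placed before shift 4, so the schedule must run through at least shift 4.
7 works (last occupied shift: shift 7): for example mill=shift 6, anneal=shift 4, route=shift 5, press=shift 2, grind=shift 1, tap=shift 3, polish=shift 7.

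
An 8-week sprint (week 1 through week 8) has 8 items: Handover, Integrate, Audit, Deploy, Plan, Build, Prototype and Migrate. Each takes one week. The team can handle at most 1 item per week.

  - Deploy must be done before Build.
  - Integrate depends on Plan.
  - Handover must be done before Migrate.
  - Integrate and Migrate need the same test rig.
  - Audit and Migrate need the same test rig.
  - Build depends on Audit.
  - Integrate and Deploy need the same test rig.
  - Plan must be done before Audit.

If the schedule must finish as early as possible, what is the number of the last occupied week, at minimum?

The precedence chain requires at least 3 distinct weeks.
With at most 1 per week and 8 work items, at least 8 weeks are needed.
8 works (last occupied week: week 8): for example Handover -> week 5; Deploy -> week 3; Plan -> week 1; Prototype -> week 8; Build -> week 4; Migrate -> week 7; Audit -> week 2; Integrate -> week 6.

week 8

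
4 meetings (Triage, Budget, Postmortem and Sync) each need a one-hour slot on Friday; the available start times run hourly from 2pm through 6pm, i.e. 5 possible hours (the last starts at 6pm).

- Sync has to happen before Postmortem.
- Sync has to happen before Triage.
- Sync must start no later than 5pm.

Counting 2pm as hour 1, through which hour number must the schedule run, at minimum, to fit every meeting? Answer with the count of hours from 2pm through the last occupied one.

2

The precedence chain requires at least 2 distinct hours.
2 works (last occupied hour: 3pm): for example Budget=2pm; Postmortem=3pm; Sync=2pm; Triage=3pm.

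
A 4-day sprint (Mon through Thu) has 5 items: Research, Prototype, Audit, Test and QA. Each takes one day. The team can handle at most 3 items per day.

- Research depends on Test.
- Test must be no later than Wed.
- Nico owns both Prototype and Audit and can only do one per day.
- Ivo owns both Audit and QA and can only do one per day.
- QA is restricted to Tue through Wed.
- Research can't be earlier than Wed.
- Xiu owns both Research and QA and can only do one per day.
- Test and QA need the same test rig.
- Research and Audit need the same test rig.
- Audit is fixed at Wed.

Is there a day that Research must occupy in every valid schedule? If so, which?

Thu

Research's window is Wed–Thu.
Audit is fixed at Wed, and Research can't share a day with Audit.
So Research must be Thu.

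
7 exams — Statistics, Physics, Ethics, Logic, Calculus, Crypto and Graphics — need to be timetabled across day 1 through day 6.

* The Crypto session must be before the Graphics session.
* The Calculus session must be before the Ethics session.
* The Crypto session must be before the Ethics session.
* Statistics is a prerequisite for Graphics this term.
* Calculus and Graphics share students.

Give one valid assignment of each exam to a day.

Logic in day 1; Calculus in day 1; Statistics in day 1; Crypto in day 1; Ethics in day 2; Physics in day 1; Graphics in day 2

Checking: Crypto(day 1) before Ethics(day 2); Crypto(day 1) before Graphics(day 2); Calculus(day 1) before Ethics(day 2); Statistics(day 1) before Graphics(day 2); Calculus(day 1) != Graphics(day 2).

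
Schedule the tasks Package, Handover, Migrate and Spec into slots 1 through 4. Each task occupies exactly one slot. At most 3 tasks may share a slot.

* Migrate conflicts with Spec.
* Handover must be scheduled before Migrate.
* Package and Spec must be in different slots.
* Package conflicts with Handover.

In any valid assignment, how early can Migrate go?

2

Precedence pushes Migrate to at least 2.
Migrate at 2 is achievable: Package=2, Spec=1, Migrate=2, Handover=1.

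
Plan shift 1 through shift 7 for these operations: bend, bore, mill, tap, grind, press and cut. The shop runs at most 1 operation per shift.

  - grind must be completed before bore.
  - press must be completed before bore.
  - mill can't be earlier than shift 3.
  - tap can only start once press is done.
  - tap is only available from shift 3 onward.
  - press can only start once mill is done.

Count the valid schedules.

Splitting on bore: it can be shift 5 (8), shift 6 (22), shift 7 (24). Listing each branch's schedules as (bend, mill, tap, grind, press, cut) by shift number:
bore=shift 5: (1,3,6,2,4,7) (1,3,7,2,4,6) (2,3,6,1,4,7) (2,3,7,1,4,6) (6,3,7,1,4,2) (6,3,7,2,4,1) (7,3,6,1,4,2) (7,3,6,2,4,1) — 8.
bore=shift 6: (1,3,5,2,4,7) (1,3,7,2,4,5) (1,3,7,2,5,4) (1,3,7,4,5,2) (1,3,7,5,4,2) (1,4,7,2,5,3) (1,4,7,3,5,2) (2,3,5,1,4,7) (2,3,7,1,4,5) (2,3,7,1,5,4) (2,3,7,4,5,1) (2,3,7,5,4,1) (2,4,7,1,5,3) (2,4,7,3,5,1) (3,4,7,1,5,2) (3,4,7,2,5,1) (4,3,7,1,5,2) (4,3,7,2,5,1) (5,3,7,1,4,2) (5,3,7,2,4,1) (7,3,5,1,4,2) (7,3,5,2,4,1) — 22.
bore=shift 7: (1,3,5,2,4,6) (1,3,5,6,4,2) (1,3,6,2,4,5) (1,3,6,2,5,4) (1,3,6,4,5,2) (1,3,6,5,4,2) (1,4,6,2,5,3) (1,4,6,3,5,2) (2,3,5,1,4,6) (2,3,5,6,4,1) (2,3,6,1,4,5) (2,3,6,1,5,4) (2,3,6,4,5,1) (2,3,6,5,4,1) (2,4,6,1,5,3) (2,4,6,3,5,1) (3,4,6,1,5,2) (3,4,6,2,5,1) (4,3,6,1,5,2) (4,3,6,2,5,1) (5,3,6,1,4,2) (5,3,6,2,4,1) (6,3,5,1,4,2) (6,3,5,2,4,1) — 24.
Summing: 8 + 22 + 24 = 54.

54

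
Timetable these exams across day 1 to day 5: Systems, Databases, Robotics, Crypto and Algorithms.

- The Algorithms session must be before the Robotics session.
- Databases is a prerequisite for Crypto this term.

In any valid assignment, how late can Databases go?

day 4

Downstream work caps Databases at day 4.
Databases at day 4 is achievable: Databases=day 4, Crypto=day 5, Robotics=day 2, Algorithms=day 1, Systems=day 1.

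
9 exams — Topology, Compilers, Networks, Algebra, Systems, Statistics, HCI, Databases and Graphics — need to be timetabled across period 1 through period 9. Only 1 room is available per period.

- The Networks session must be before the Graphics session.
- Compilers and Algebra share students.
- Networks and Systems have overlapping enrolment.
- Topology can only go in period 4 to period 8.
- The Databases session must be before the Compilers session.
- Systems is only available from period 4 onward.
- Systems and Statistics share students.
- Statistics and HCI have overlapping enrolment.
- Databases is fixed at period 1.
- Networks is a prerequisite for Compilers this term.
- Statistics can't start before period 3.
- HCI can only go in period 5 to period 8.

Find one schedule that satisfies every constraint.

Algebra in period 9, HCI in period 5, Systems in period 6, Databases in period 1, Graphics in period 8, Networks in period 2, Statistics in period 3, Topology in period 4, Compilers in period 7

Checking: Databases(period 1) before Compilers(period 7); Networks(period 2) before Graphics(period 8); Networks(period 2) before Compilers(period 7); Systems(period 6) != Statistics(period 3); Statistics(period 3) != HCI(period 5); Compilers(period 7) != Algebra(period 9); Networks(period 2) != Systems(period 6); Topology=period 4 in [period 4,period 8]; Databases=period 1 in [period 1,period 1]; Systems=period 6 in [period 4,period 9]; HCI=period 5 in [period 5,period 8]; Statistics=period 3 in [period 3,period 9]; max 1 per period (cap 1).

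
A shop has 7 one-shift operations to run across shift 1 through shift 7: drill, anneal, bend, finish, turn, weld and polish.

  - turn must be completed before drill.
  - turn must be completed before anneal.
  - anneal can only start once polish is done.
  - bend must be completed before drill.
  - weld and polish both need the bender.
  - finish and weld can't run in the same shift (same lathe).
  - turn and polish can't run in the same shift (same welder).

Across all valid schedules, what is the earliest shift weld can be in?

weld at shift 1 is achievable: anneal -> shift 3; bend -> shift 1; polish -> shift 2; weld -> shift 1; finish -> shift 2; drill -> shift 2; turn -> shift 1.

shift 1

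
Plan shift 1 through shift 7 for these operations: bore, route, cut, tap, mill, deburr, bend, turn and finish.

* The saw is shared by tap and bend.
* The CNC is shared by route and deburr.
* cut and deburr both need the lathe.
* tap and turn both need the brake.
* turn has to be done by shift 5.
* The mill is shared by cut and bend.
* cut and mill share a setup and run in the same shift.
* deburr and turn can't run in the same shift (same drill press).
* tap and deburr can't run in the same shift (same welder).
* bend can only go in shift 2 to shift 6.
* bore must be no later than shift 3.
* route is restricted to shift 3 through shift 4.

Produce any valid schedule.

finish=shift 1, route=shift 3, cut=shift 1, bore=shift 1, deburr=shift 2, mill=shift 1, tap=shift 3, turn=shift 1, bend=shift 2

Checking: cut(shift 1) != deburr(shift 2); route(shift 3) != deburr(shift 2); tap(shift 3) != deburr(shift 2); deburr(shift 2) != turn(shift 1); cut(shift 1) != bend(shift 2); tap(shift 3) != turn(shift 1); tap(shift 3) != bend(shift 2); cut = mill = shift 1; turn=shift 1 in [shift 1,shift 5]; bore=shift 1 in [shift 1,shift 3]; bend=shift 2 in [shift 2,shift 6]; route=shift 3 in [shift 3,shift 4].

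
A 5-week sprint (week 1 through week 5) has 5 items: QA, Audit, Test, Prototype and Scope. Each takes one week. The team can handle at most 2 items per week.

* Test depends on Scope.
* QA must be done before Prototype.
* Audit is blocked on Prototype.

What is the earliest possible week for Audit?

week 3

Precedence pushes Audit to at least week 3.
Audit at week 3 is achievable: Prototype -> week 2; Audit -> week 3; QA -> week 1; Scope -> week 1; Test -> week 2.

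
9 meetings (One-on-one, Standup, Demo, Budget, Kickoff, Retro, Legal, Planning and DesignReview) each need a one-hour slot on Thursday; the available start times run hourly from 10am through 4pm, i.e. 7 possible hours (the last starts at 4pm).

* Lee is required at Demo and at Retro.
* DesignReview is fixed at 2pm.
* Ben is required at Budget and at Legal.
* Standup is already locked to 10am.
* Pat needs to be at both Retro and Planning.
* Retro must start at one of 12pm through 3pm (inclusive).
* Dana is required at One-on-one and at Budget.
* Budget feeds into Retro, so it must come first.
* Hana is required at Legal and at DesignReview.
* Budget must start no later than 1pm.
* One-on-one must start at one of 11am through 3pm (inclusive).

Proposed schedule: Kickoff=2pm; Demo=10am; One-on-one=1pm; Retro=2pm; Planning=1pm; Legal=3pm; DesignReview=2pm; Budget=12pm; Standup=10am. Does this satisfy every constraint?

Yes, all constraints hold

Dana is required at One-on-one and at Budget — holds.
Pat needs to be at both Retro and Planning — holds.
Hana is required at Legal and at DesignReview — holds.
Retro must start at one of 12pm through 3pm (inclusive) — holds.
Lee is required at Demo and at Retro — holds.
Budget must start no later than 1pm — holds.
Standup is already locked to 10am — holds.
One-on-one must start at one of 11am through 3pm (inclusive) — holds.
Ben is required at Budget and at Legal — holds.
Budget feeds into Retro, so it must come first — holds.
DesignReview is fixed at 2pm — holds.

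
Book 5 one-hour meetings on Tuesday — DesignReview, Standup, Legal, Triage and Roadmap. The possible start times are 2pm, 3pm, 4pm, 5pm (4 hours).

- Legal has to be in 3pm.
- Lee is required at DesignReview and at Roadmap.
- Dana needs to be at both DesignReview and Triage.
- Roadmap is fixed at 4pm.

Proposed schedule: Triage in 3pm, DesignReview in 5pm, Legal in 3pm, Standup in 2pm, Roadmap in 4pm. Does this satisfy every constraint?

Dana needs to be at both DesignReview and Triage — holds.
Lee is required at DesignReview and at Roadmap — holds.
Legal has to be in 3pm — holds.
Roadmap is fixed at 4pm — holds.

Valid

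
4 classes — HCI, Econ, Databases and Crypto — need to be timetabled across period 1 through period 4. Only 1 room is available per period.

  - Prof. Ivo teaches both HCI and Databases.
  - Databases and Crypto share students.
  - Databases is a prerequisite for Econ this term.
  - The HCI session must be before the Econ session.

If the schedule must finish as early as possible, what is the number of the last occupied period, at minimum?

The precedence chain requires at least 2 distinct periods.
With at most 1 per period and 4 classes, at least 4 periods are needed.
4 works (last occupied period: period 4): for example Econ in period 3, Databases in period 2, HCI in period 1, Crypto in period 4.

4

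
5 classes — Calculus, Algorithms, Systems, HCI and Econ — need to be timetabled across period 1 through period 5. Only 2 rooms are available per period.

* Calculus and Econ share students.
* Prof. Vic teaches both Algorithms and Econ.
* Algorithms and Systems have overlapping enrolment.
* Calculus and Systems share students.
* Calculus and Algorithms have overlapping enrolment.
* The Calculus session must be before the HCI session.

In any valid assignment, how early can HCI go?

period 2

Precedence pushes HCI to at least period 2.
HCI at period 2 is achievable: HCI in period 2, Econ in period 3, Systems in period 3, Calculus in period 1, Algorithms in period 2.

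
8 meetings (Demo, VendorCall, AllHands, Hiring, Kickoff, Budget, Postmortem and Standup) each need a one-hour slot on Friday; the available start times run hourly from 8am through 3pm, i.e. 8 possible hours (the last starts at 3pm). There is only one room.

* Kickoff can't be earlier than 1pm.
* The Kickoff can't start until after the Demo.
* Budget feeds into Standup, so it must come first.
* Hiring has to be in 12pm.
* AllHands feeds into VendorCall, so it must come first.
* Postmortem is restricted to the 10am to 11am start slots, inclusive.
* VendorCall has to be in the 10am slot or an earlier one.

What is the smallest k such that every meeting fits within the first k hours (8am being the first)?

The precedence chain requires at least 2 distinct hours.
With at most 1 per hour and 8 meetings, at least 8 hours are needed.
Kickoff can't be placed before 1pm — that is hour 6 counting from 8am — so the schedule must run through at least 6 hours.
8 works (last occupied hour: 3pm): for example Demo in 11am, AllHands in 8am, VendorCall in 9am, Postmortem in 10am, Budget in 2pm, Standup in 3pm, Kickoff in 1pm, Hiring in 12pm.

8 hours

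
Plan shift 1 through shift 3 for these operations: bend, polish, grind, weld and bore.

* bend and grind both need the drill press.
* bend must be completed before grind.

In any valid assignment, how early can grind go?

Precedence pushes grind to at least shift 2.
grind at shift 2 is achievable: grind=shift 2, bore=shift 1, polish=shift 1, weld=shift 1, bend=shift 1.

shift 2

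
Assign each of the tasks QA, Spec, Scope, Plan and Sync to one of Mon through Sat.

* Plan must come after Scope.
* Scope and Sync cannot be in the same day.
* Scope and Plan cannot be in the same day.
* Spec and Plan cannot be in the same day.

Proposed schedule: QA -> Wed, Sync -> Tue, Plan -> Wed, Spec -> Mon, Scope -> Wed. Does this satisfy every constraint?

Spec and Plan cannot be in the same day — holds.
Plan must come after Scope — violated.
Scope and Plan cannot be in the same day — violated.
Scope and Sync cannot be in the same day — holds.

No. Scope and Plan cannot be in the same day is not satisfied.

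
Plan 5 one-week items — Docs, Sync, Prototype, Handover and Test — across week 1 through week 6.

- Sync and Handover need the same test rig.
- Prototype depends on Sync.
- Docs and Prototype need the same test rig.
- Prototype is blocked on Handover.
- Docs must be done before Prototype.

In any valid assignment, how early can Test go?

week 1

Test at week 1 is achievable: Sync -> week 1, Docs -> week 1, Test -> week 1, Handover -> week 2, Prototype -> week 3.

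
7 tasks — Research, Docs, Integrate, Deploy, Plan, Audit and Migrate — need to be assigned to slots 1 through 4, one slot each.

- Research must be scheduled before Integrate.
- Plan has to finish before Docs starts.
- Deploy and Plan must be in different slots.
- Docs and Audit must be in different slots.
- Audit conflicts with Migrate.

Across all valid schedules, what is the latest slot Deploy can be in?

Deploy at 4 is achievable: Audit in 1, Docs in 2, Deploy in 4, Plan in 1, Migrate in 2, Research in 1, Integrate in 2.

4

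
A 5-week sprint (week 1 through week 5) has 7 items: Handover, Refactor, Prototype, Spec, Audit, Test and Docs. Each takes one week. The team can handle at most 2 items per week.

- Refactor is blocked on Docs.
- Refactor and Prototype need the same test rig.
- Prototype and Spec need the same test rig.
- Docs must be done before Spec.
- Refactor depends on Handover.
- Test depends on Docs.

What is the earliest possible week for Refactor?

Precedence pushes Refactor to at least week 2.
Refactor at week 2 is achievable: Docs=week 1, Prototype=week 3, Test=week 3, Audit=week 4, Handover=week 1, Refactor=week 2, Spec=week 2.

week 2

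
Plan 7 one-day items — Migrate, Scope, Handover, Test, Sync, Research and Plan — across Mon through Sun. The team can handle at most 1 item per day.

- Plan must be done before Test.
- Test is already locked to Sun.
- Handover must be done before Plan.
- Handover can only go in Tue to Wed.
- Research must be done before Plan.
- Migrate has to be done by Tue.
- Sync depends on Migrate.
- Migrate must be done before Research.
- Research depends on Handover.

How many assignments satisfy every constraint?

Splitting on Migrate: it can be Mon (18), Tue (3). Listing each branch's schedules as (Scope, Handover, Test, Sync, Research, Plan):
Migrate=Mon: (Tue,Wed,Sun,Thu,Fri,Sat) (Tue,Wed,Sun,Fri,Thu,Sat) (Tue,Wed,Sun,Sat,Thu,Fri) (Wed,Tue,Sun,Thu,Fri,Sat) (Wed,Tue,Sun,Fri,Thu,Sat) (Wed,Tue,Sun,Sat,Thu,Fri) (Thu,Tue,Sun,Wed,Fri,Sat) (Thu,Tue,Sun,Fri,Wed,Sat) (Thu,Tue,Sun,Sat,Wed,Fri) (Thu,Wed,Sun,Tue,Fri,Sat) (Fri,Tue,Sun,Wed,Thu,Sat) (Fri,Tue,Sun,Thu,Wed,Sat) (Fri,Tue,Sun,Sat,Wed,Thu) (Fri,Wed,Sun,Tue,Thu,Sat) (Sat,Tue,Sun,Wed,Thu,Fri) (Sat,Tue,Sun,Thu,Wed,Fri) (Sat,Tue,Sun,Fri,Wed,Thu) (Sat,Wed,Sun,Tue,Thu,Fri) — 18.
Migrate=Tue: (Mon,Wed,Sun,Thu,Fri,Sat) (Mon,Wed,Sun,Fri,Thu,Sat) (Mon,Wed,Sun,Sat,Thu,Fri) — 3.
Summing: 18 + 3 = 21.

21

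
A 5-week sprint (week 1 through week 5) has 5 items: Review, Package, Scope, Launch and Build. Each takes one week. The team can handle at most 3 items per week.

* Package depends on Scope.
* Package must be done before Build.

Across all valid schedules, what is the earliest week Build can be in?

week 3

Precedence pushes Build to at least week 3.
Build at week 3 is achievable: Launch in week 1, Build in week 3, Package in week 2, Review in week 1, Scope in week 1.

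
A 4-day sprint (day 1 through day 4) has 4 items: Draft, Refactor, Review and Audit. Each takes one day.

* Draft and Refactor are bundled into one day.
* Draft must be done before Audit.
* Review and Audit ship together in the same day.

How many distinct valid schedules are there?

6

Splitting on Draft: it can be day 1 (3), day 2 (2), day 3 (1). Listing each branch's schedules as (Refactor, Review, Audit) by day number:
Draft=day 1: (1,2,2) (1,3,3) (1,4,4) — 3.
Draft=day 2: (2,3,3) (2,4,4) — 2.
Draft=day 3: (3,4,4) — 1.
Summing: 3 + 2 + 1 = 6.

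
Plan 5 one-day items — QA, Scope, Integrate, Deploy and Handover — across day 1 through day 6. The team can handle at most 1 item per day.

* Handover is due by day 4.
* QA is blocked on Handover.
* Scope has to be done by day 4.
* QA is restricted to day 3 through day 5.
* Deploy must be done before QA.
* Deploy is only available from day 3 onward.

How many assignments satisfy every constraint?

Splitting on QA: it can be day 4 (4), day 5 (24). Listing each branch's schedules as (Scope, Integrate, Deploy, Handover) by day number:
QA=day 4: (1,5,3,2) (1,6,3,2) (2,5,3,1) (2,6,3,1) — 4.
QA=day 5: (1,2,3,4) (1,2,4,3) (1,3,4,2) (1,4,3,2) (1,6,3,2) (1,6,3,4) (1,6,4,2) (1,6,4,3) (2,1,3,4) (2,1,4,3) (2,3,4,1) (2,4,3,1) (2,6,3,1) (2,6,3,4) (2,6,4,1) (2,6,4,3) (3,1,4,2) (3,2,4,1) (3,6,4,1) (3,6,4,2) (4,1,3,2) (4,2,3,1) (4,6,3,1) (4,6,3,2) — 24.
Summing: 4 + 24 = 28.

28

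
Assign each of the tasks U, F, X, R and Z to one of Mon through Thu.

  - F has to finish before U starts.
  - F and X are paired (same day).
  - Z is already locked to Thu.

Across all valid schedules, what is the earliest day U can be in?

Tue

Precedence pushes U to at least Tue.
U at Tue is achievable: U=Tue; F=Mon; R=Mon; Z=Thu; X=Mon.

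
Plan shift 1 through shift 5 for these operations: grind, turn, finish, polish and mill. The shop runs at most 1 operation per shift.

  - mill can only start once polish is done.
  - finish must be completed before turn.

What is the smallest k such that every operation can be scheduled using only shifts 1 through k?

The precedence chain requires at least 2 distinct shifts.
With at most 1 per shift and 5 operations, at least 5 shifts are needed.
5 works (last occupied shift: shift 5): for example turn -> shift 2; polish -> shift 3; grind -> shift 5; mill -> shift 4; finish -> shift 1.

5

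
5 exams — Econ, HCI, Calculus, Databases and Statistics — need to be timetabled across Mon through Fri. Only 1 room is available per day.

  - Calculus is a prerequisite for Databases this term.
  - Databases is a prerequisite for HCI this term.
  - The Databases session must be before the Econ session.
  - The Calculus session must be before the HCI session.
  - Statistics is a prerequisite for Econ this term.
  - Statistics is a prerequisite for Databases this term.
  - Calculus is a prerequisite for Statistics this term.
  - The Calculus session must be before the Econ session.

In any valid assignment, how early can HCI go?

Precedence pushes HCI to at least Thu.
HCI at Thu is achievable: Statistics=Tue, HCI=Thu, Databases=Wed, Calculus=Mon, Econ=Fri.

Thu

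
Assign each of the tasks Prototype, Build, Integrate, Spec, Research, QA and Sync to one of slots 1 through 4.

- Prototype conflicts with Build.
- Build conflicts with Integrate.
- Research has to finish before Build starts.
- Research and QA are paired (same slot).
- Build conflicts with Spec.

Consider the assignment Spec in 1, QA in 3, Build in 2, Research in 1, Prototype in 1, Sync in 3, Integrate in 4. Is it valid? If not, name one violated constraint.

Research and QA are paired (same slot) — violated.
Build conflicts with Integrate — holds.
Research has to finish before Build starts — holds.
Prototype conflicts with Build — holds.
Build conflicts with Spec — holds.

Invalid. Research and QA are paired (same slot).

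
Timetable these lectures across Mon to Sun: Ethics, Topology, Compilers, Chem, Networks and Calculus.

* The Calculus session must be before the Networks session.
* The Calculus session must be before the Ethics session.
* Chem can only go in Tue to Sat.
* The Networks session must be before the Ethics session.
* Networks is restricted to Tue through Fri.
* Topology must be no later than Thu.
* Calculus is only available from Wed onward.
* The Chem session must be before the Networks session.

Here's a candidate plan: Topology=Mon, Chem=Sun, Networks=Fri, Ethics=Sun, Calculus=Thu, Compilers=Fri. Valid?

No. Chem can only go in Tue to Sat is not satisfied.

Chem can only go in Tue to Sat — violated.
The Calculus session must be before the Ethics session — holds.
Calculus is only available from Wed onward — holds.
Networks is restricted to Tue through Fri — holds.
The Calculus session must be before the Networks session — holds.
Topology must be no later than Thu — holds.
The Networks session must be before the Ethics session — holds.
The Chem session must be before the Networks session — violated.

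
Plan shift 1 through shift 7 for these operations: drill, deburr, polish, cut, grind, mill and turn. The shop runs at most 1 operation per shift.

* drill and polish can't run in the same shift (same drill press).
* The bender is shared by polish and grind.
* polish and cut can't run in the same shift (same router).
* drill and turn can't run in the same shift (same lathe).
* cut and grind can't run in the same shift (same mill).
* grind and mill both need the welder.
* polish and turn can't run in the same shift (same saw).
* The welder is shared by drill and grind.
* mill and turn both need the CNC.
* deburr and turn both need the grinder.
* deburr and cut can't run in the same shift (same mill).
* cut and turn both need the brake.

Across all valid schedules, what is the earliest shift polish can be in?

shift 1

polish at shift 1 is achievable: mill -> shift 6, grind -> shift 5, polish -> shift 1, cut -> shift 4, deburr -> shift 3, turn -> shift 7, drill -> shift 2.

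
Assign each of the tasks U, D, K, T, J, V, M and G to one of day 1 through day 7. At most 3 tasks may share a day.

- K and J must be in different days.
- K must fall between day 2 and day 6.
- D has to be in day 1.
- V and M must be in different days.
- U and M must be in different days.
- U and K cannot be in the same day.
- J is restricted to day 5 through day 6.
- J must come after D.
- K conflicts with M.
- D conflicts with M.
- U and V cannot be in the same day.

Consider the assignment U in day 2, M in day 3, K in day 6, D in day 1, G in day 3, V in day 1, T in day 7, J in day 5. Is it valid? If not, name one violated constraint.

V and M must be in different days — holds.
At most 3 tasks may share a day — holds.
K conflicts with M — holds.
D conflicts with M — holds.
D has to be in day 1 — holds.
J is restricted to day 5 through day 6 — holds.
K and J must be in different days — holds.
U and K cannot be in the same day — holds.
U and V cannot be in the same day — holds.
K must fall between day 2 and day 6 — holds.
U and M must be in different days — holds.
J must come after D — holds.

Yes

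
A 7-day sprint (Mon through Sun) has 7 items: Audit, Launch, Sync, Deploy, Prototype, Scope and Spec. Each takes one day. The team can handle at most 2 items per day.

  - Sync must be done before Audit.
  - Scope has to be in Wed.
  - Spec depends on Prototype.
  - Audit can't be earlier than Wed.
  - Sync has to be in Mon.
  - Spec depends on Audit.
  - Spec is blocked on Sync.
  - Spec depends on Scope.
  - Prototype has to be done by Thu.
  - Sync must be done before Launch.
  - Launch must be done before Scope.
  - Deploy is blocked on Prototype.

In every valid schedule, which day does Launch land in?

Tue

Sync is fixed at Mon and must come before Launch, so Launch is at least Tue.
Scope is fixed at Wed and must come after Launch, so Launch is at most Tue.
So Launch must be Tue.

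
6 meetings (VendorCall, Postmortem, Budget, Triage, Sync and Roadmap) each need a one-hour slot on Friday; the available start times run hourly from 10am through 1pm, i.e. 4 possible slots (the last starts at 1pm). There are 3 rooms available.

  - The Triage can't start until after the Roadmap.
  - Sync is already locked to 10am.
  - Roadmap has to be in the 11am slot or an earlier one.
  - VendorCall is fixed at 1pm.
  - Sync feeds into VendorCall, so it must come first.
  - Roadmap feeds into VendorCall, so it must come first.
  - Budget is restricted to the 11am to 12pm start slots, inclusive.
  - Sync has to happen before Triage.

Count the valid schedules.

Splitting on Postmortem: it can be 10am (10), 11am (10), 12pm (10), 1pm (10). Listing each branch's schedules as (VendorCall, Budget, Triage, Sync, Roadmap):
Postmortem=10am: (1pm,11am,11am,10am,10am) (1pm,11am,12pm,10am,10am) (1pm,11am,12pm,10am,11am) (1pm,11am,1pm,10am,10am) (1pm,11am,1pm,10am,11am) (1pm,12pm,11am,10am,10am) (1pm,12pm,12pm,10am,10am) (1pm,12pm,12pm,10am,11am) (1pm,12pm,1pm,10am,10am) (1pm,12pm,1pm,10am,11am) — 10.
Postmortem=11am: (1pm,11am,11am,10am,10am) (1pm,11am,12pm,10am,10am) (1pm,11am,12pm,10am,11am) (1pm,11am,1pm,10am,10am) (1pm,11am,1pm,10am,11am) (1pm,12pm,11am,10am,10am) (1pm,12pm,12pm,10am,10am) (1pm,12pm,12pm,10am,11am) (1pm,12pm,1pm,10am,10am) (1pm,12pm,1pm,10am,11am) — 10.
Postmortem=12pm: (1pm,11am,11am,10am,10am) (1pm,11am,12pm,10am,10am) (1pm,11am,12pm,10am,11am) (1pm,11am,1pm,10am,10am) (1pm,11am,1pm,10am,11am) (1pm,12pm,11am,10am,10am) (1pm,12pm,12pm,10am,10am) (1pm,12pm,12pm,10am,11am) (1pm,12pm,1pm,10am,10am) (1pm,12pm,1pm,10am,11am) — 10.
Postmortem=1pm: (1pm,11am,11am,10am,10am) (1pm,11am,12pm,10am,10am) (1pm,11am,12pm,10am,11am) (1pm,11am,1pm,10am,10am) (1pm,11am,1pm,10am,11am) (1pm,12pm,11am,10am,10am) (1pm,12pm,12pm,10am,10am) (1pm,12pm,12pm,10am,11am) (1pm,12pm,1pm,10am,10am) (1pm,12pm,1pm,10am,11am) — 10.
Summing: 10 + 10 + 10 + 10 = 40.

40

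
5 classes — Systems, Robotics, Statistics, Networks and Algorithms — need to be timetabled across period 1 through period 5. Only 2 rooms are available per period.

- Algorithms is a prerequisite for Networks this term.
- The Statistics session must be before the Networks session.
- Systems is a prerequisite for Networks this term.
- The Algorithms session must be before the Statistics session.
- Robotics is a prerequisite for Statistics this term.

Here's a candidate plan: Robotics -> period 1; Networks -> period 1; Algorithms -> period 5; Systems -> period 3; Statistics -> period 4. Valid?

Algorithms is a prerequisite for Networks this term — violated.
The Statistics session must be before the Networks session — violated.
Systems is a prerequisite for Networks this term — violated.
Only 2 rooms are available per period — holds.
Robotics is a prerequisite for Statistics this term — holds.
The Algorithms session must be before the Statistics session — violated.

No — it violates: Algorithms is a prerequisite for Networks this term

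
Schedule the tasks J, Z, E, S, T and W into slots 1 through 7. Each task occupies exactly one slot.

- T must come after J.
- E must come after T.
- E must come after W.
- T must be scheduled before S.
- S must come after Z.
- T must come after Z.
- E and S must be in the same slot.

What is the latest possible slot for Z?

5

Downstream work caps Z at 5.
Z at 5 is achievable: S -> 7; E -> 7; W -> 1; J -> 1; Z -> 5; T -> 6.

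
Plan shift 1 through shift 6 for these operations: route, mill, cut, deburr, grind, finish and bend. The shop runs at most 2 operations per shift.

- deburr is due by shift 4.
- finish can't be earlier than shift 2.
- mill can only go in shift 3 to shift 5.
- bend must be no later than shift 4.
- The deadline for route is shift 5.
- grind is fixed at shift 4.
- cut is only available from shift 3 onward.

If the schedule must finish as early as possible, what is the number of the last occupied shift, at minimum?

shift 4

With at most 2 per shift and 7 operations, at least 4 shifts are needed.
grind can't be placed before shift 4, so the schedule must run through at least shift 4.
4 works (last occupied shift: shift 4): for example finish -> shift 2, bend -> shift 2, grind -> shift 4, deburr -> shift 1, cut -> shift 3, mill -> shift 3, route -> shift 1.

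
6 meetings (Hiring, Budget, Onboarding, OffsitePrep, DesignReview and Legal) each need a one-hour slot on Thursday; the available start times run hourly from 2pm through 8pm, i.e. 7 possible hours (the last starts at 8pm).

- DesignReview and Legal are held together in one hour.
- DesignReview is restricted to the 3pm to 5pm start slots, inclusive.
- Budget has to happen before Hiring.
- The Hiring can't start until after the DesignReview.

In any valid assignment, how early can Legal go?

3pm

Legal must be in the same hour as DesignReview, which can't be before 3pm, so Legal is at least 3pm; Legal must be in the same hour as DesignReview, which can't be after 5pm, so Legal is at most 5pm.
Legal at 3pm is achievable: DesignReview=3pm; Legal=3pm; OffsitePrep=2pm; Budget=2pm; Onboarding=2pm; Hiring=4pm.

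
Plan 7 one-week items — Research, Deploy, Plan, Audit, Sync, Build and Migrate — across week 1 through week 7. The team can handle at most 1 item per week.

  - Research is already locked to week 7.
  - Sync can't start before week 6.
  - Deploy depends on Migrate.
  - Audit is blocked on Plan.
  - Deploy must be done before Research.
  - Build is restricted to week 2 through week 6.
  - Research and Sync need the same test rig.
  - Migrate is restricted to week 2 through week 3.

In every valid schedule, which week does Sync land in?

week 6

Sync's window is week 6–week 7.
Research is fixed at week 7, and Sync can't share a week with Research.
So Sync must be week 6.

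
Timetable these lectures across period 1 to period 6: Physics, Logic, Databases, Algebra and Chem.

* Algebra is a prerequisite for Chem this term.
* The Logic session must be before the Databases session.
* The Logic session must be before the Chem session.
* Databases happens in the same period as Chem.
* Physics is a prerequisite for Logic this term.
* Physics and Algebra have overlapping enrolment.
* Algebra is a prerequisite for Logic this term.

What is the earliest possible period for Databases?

Precedence pushes Databases to at least period 3.
Databases at period 4 is achievable: Physics=period 2; Algebra=period 1; Chem=period 4; Databases=period 4; Logic=period 3.
Nothing earlier works — the conflict constraints rule out every period before period 4.

period 4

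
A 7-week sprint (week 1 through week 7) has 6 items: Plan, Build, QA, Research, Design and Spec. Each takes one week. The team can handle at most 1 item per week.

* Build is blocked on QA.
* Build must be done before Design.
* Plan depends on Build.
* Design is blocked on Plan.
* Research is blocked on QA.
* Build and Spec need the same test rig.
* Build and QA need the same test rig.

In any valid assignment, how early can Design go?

week 4

Precedence pushes Design to at least week 4.
Design at week 4 is achievable: Spec in week 6, Research in week 5, Build in week 2, Plan in week 3, QA in week 1, Design in week 4.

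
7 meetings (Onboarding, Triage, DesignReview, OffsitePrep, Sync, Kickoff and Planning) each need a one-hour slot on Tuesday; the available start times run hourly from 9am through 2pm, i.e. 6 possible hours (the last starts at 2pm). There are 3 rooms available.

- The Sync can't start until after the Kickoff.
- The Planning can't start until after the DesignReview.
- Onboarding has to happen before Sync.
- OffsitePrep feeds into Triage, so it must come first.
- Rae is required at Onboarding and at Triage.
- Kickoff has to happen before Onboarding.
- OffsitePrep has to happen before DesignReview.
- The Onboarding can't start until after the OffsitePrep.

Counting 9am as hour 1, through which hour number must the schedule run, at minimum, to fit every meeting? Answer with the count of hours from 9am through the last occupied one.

The precedence chain requires at least 3 distinct hours.
With at most 3 per hour and 7 meetings, at least 3 hours are needed.
3 works (last occupied hour: 11am): for example OffsitePrep in 9am, Onboarding in 10am, DesignReview in 10am, Sync in 11am, Triage in 11am, Kickoff in 9am, Planning in 11am.

3 hours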